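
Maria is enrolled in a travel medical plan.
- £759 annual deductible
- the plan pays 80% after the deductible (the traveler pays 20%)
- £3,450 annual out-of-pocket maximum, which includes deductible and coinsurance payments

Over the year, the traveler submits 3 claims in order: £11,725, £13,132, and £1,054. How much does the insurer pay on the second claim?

Claim 1 — £11,725: £759 to deductible, leaving £10,966; coinsurance £10,966 × 20% = £2,193.20. Traveler pays £2,952.20; OOP now £2,952.20. Plan pays £11,725 − £2,952.20 = £8,772.80.
Claim 2 — £13,132: deductible met; 20% of £13,132 = £2,626.40. Adding that to £2,952.20 gives £5,578.60, past the £3,450 cap; traveler pays only £3,450 − £2,952.20 = £497.80. Insurer: £13,132 − £497.80 = £12,634.20.

£12,634.20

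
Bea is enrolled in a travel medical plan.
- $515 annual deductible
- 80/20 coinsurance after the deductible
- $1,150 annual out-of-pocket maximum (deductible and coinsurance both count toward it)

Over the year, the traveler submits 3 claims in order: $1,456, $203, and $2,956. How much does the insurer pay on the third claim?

#1 ($1,456): $515 to deductible, leaving $941; traveler's 20% is $188.20. Traveler pays $703.20; OOP now $703.20. Insurer: $1,456 − $703.20 = $752.80.
#2 ($203): deductible already satisfied, so traveler's share is 20% × $203 = $40.60. Traveler pays $40.60; OOP now $743.80. Insurer: $203 − $40.60 = $162.40.
#3 ($2,956): deductible met; 20% of $2,956 = $591.20. That would push OOP to $1,335, over the $1,150 cap, so traveler pays $1,150 − $743.80 = $406.20. Insurer: $2,956 − $406.20 = $2,549.80.

$2,549.80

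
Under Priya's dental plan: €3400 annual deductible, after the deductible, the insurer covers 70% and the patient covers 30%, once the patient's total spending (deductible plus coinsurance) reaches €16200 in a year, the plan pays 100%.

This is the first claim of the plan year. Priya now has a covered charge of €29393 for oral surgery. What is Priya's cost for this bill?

€11197.90

Deductible not yet touched, so the first €3400 of the bill goes to the deductible.
The remaining €25993 (= €29393 − €3400) moves to coinsurance.
30% of €25993 = €7797.90 falls to the patient.
That puts the patient's cost at €3400 + €7797.90 = €11197.90 before any cap.
Cumulative spending €0 + €11197.90 = €11197.90 stays under the €16200 maximum.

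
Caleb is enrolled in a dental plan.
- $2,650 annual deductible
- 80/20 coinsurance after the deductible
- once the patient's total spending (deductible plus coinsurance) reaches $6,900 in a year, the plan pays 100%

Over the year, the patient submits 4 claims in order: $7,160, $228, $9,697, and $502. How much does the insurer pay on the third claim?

$7,757.60

#1 ($7,160): deductible takes $2,650, $4,510 remains; 20% of $4,510 = $902. Cost to patient: $3,552. OOP to date $3,552. Insurer: $7,160 − $3,552 = $3,608.
#2 ($228): 20% coinsurance on $228 = $45.60. Patient owes $45.60 (running OOP $3,597.60). Plan pays $228 − $45.60 = $182.40.
#3 ($9,697): 20% coinsurance on $9,697 = $1,939.40. Patient owes $1,939.40 (running OOP $5,537). Insurer: $9,697 − $1,939.40 = $7,757.60.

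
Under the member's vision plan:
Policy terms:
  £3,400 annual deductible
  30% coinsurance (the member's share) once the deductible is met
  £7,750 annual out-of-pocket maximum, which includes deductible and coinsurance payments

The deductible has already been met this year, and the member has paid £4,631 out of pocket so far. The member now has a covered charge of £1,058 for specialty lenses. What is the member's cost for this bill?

With the deductible met, the entire £1,058 is subject to coinsurance.
30% of £1,058 = £317.40 falls to the member.
Year-to-date out-of-pocket becomes £4,631 + £317.40 = £4,948.40, still under the £7,750 maximum, so no cap applies.

£317.40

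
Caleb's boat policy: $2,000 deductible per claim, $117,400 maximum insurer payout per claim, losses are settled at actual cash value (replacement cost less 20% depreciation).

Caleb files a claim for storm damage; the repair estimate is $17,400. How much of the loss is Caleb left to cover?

At 20% depreciation, ACV = $17,400 − $3,480 = $13,920.
After the deductible, $13,920 − $2,000 = $11,920 remains.
$11,920 ≤ $117,400, so the limit doesn't bind; insurer pays $11,920.
Out of pocket: $17,400 − $11,920 = $5,480.

$5,480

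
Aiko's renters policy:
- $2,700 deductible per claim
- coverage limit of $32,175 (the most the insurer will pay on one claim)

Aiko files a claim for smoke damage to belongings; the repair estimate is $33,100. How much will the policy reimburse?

$30,400

Subtract the deductible: $33,100 − $2,700 = $30,400.
$30,400 ≤ $32,175, so the limit doesn't bind; insurer pays $30,400.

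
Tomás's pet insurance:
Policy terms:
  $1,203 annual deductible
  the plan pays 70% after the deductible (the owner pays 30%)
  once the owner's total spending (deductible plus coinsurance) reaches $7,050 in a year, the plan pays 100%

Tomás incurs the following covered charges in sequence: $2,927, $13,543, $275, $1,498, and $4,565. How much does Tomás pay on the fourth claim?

Bill 1, $2,927: $1,203 finishes the deductible; $1,724 goes to coinsurance; coinsurance $1,724 × 30% = $517.20. Owner pays $1,720.20; OOP now $1,720.20.
Bill 2, $13,543: deductible already satisfied, so owner's share is 30% × $13,543 = $4,062.90. Cost to owner: $4,062.90. OOP to date $5,783.10.
Bill 3, $275: deductible met; 30% of $275 = $82.50. Cost to owner: $82.50. OOP to date $5,865.60.
Bill 4, $1,498: deductible already satisfied, so owner's share is 30% × $1,498 = $449.40. Cost to owner: $449.40. OOP to date $6,315.

$449.40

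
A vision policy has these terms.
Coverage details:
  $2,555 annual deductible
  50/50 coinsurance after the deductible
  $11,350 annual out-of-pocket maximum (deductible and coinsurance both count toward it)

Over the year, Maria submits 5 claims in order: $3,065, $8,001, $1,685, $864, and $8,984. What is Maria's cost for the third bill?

Claim 1 ($3,065): deductible takes $2,555, $510 remains; coinsurance $510 × 50% = $255. Member pays $2,810; OOP now $2,810.
Claim 2 ($8,001): 50% coinsurance on $8,001 = $4,000.50. Member pays $4,000.50; OOP now $6,810.50.
Claim 3 ($1,685): deductible met; 50% of $1,685 = $842.50. Cost to member: $842.50. OOP to date $7,653.

$842.50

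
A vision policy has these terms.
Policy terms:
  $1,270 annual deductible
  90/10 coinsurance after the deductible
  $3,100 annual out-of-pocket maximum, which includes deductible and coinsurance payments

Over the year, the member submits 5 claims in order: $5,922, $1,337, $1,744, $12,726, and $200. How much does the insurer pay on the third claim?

$1,569.60

Claim 1 ($5,922): deductible takes $1,270, $4,652 remains; 10% of $4,652 = $465.20. Member pays $1,735.20; OOP now $1,735.20. Insurer: $5,922 − $1,735.20 = $4,186.80.
Claim 2 ($1,337): deductible already satisfied, so member's share is 10% × $1,337 = $133.70. Member owes $133.70 (running OOP $1,868.90). Insurer: $1,337 − $133.70 = $1,203.30.
Claim 3 ($1,744): 10% coinsurance on $1,744 = $174.40. Member owes $174.40 (running OOP $2,043.30). Insurer: $1,744 − $174.40 = $1,569.60.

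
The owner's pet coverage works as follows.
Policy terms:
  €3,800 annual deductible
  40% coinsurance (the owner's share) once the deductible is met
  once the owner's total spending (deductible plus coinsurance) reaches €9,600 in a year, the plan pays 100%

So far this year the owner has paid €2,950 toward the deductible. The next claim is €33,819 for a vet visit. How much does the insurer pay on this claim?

€27,169

Deductible still to meet: €3,800 − €2,950 = €850.
The remaining €32,969 (= €33,819 − €850) moves to coinsurance.
Owner's 40% share of €32,969 is €13,187.60.
So the owner owes €850 + €13,187.60 = €14,037.60 before any cap.
Year-to-date out-of-pocket would reach €2,950 + €14,037.60 = €16,987.60, above the €9,600 maximum, so the owner pays only €9,600 − €2,950 = €6,650.
Insurer pays the balance: €33,819 − €6,650 = €27,169.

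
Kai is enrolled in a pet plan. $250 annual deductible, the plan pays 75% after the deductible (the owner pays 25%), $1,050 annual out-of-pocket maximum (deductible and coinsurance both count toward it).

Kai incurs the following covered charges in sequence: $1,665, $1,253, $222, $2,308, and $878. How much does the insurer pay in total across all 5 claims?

$5,276

Claim 1 — $1,665: $250 to deductible, leaving $1,415; owner's 25% is $353.75. Cost to owner: $603.75. OOP to date $603.75. Insurer: $1,665 − $603.75 = $1,061.25.
Claim 2 — $1,253: 25% coinsurance on $1,253 = $313.25. Owner owes $313.25 (running OOP $917). Insurer: $1,253 − $313.25 = $939.75.
Claim 3 — $222: deductible met; 25% of $222 = $55.50. Owner owes $55.50 (running OOP $972.50). Insurer: $222 − $55.50 = $166.50.
Claim 4 — $2,308: deductible met; 25% of $2,308 = $577. That would push OOP to $1,549.50, over the $1,050 cap, so owner pays $1,050 − $972.50 = $77.50. Insurer: $2,308 − $77.50 = $2,230.50.
Claim 5 — $878: deductible already satisfied, so owner's share is 25% × $878 = $219.50. Adding that to $1,050 gives $1,269.50, past the $1,050 cap; owner pays only $1,050 − $1,050 = $0. Plan pays $878 − $0 = $878.
Insurer total: $1,061.25 + $939.75 + $166.50 + $2,230.50 + $878 = $5,276.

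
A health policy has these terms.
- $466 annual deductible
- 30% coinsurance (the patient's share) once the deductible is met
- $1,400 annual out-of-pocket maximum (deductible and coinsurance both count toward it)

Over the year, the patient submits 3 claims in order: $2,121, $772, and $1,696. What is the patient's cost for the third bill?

$205.90

Claim 1 — $2,121: $466 to deductible, leaving $1,655; patient's 30% is $496.50. Patient pays $962.50; OOP now $962.50.
Claim 2 — $772: deductible met; 30% of $772 = $231.60. Cost to patient: $231.60. OOP to date $1,194.10.
Claim 3 — $1,696: deductible met; 30% of $1,696 = $508.80. Adding that to $1,194.10 gives $1,702.90, past the $1,400 cap; patient pays only $1,400 − $1,194.10 = $205.90.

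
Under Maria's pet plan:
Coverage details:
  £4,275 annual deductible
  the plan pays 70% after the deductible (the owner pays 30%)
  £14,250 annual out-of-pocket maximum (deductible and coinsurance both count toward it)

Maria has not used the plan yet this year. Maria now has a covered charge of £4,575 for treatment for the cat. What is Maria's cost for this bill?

The full £4,275 deductible is still open; £4,275 of this bill applies to it.
The remaining £300 (= £4,575 − £4,275) moves to coinsurance.
Coinsurance: £300 × 30% = £90.
So the owner owes £4,275 + £90 = £4,365 before any cap.
Total out-of-pocket so far would be £0 + £4,365 = £4,365, below the £14,250 cap — no reduction.

£4,365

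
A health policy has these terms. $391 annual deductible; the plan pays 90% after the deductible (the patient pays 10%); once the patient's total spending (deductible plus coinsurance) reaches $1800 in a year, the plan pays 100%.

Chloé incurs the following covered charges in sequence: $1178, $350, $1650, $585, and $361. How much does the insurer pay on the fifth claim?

Claim 1 ($1178): $391 finishes the deductible; $787 goes to coinsurance; 10% of $787 = $78.70. Cost to patient: $469.70. OOP to date $469.70. Plan pays $1178 − $469.70 = $708.30.
Claim 2 ($350): 10% coinsurance on $350 = $35. Cost to patient: $35. OOP to date $504.70. Plan pays $350 − $35 = $315.
Claim 3 ($1650): deductible already satisfied, so patient's share is 10% × $1650 = $165. Patient pays $165; OOP now $669.70. Insurer: $1650 − $165 = $1485.
Claim 4 ($585): deductible met; 10% of $585 = $58.50. Patient owes $58.50 (running OOP $728.20). Insurer: $585 − $58.50 = $526.50.
Claim 5 ($361): deductible already satisfied, so patient's share is 10% × $361 = $36.10. Patient owes $36.10 (running OOP $764.30). Insurer: $361 − $36.10 = $324.90.

$324.90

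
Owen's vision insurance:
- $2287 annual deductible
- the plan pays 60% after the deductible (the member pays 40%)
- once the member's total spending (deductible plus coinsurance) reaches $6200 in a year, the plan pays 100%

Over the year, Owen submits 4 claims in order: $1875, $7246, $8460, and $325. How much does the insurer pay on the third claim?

Bill 1, $1875: entire amount goes to the deductible. Cost to member: $1875. OOP to date $1875. Plan pays $1875 − $1875 = $0.
Bill 2, $7246: $412 to deductible, leaving $6834; 40% of $6834 = $2733.60. Member owes $3145.60 (running OOP $5020.60). Plan pays $7246 − $3145.60 = $4100.40.
Bill 3, $8460: 40% coinsurance on $8460 = $3384. That would push OOP to $8404.60, over the $6200 cap, so member pays $6200 − $5020.60 = $1179.40. Insurer: $8460 − $1179.40 = $7280.60.

$7280.60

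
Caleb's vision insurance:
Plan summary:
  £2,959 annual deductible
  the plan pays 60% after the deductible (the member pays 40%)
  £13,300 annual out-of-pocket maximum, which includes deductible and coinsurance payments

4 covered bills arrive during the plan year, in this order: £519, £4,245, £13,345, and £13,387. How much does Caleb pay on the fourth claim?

Claim 1 — £519: all of it applies to the deductible. Member owes £519 (running OOP £519).
Claim 2 — £4,245: £2,440 finishes the deductible; £1,805 goes to coinsurance; 40% of £1,805 = £722. Cost to member: £3,162. OOP to date £3,681.
Claim 3 — £13,345: 40% coinsurance on £13,345 = £5,338. Member owes £5,338 (running OOP £9,019).
Claim 4 — £13,387: deductible met; 40% of £13,387 = £5,354.80. OOP would hit £14,373.80 > £13,300, so the cap limits the member to £13,300 − £9,019 = £4,281.

£4,281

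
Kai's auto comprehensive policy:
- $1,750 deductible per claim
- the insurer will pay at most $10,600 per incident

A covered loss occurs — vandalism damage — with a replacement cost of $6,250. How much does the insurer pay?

Subtract the deductible: $6,250 − $1,750 = $4,500.
That's under the $10,600 cap, so the insurer reimburses the full $4,500.

$4,500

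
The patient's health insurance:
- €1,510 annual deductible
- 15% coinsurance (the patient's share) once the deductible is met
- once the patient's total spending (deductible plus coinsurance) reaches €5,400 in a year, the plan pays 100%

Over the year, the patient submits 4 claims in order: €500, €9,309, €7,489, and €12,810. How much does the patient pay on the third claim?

Claim 1 (€500): entire amount goes to the deductible. Cost to patient: €500. OOP to date €500.
Claim 2 (€9,309): €1,010 to deductible, leaving €8,299; coinsurance €8,299 × 15% = €1,244.85. Patient owes €2,254.85 (running OOP €2,754.85).
Claim 3 (€7,489): deductible met; 15% of €7,489 = €1,123.35. Cost to patient: €1,123.35. OOP to date €3,878.20.

€1,123.35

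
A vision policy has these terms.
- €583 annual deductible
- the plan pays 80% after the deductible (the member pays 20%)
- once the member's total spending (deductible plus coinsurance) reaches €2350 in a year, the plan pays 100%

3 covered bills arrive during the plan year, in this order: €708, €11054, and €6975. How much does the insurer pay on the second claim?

#1 (€708): €583 to deductible, leaving €125; member's 20% is €25. Cost to member: €608. OOP to date €608. Plan pays €708 − €608 = €100.
#2 (€11054): deductible met; 20% of €11054 = €2210.80. Adding that to €608 gives €2818.80, past the €2350 cap; member pays only €2350 − €608 = €1742. Plan pays €11054 − €1742 = €9312.

€9312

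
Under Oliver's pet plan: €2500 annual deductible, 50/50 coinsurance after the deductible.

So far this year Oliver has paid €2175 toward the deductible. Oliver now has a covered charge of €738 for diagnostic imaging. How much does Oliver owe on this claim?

Remaining deductible: €2500 − €2175 = €325.
After the €325 deductible portion, €738 − €325 = €413 is subject to coinsurance.
Coinsurance: €413 × 50% = €206.50.
That puts the owner's cost at €325 + €206.50 = €531.50.

€531.50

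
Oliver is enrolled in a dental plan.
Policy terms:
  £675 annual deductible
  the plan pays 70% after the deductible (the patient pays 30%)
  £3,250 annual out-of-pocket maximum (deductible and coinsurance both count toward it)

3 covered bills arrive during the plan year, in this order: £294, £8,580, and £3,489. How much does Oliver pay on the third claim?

Claim 1 (£294): fully absorbed by the deductible. Patient owes £294 (running OOP £294).
Claim 2 (£8,580): deductible takes £381, £8,199 remains; coinsurance £8,199 × 30% = £2,459.70. Patient owes £2,840.70 (running OOP £3,134.70).
Claim 3 (£3,489): 30% coinsurance on £3,489 = £1,046.70. Adding that to £3,134.70 gives £4,181.40, past the £3,250 cap; patient pays only £3,250 − £3,134.70 = £115.30.

£115.30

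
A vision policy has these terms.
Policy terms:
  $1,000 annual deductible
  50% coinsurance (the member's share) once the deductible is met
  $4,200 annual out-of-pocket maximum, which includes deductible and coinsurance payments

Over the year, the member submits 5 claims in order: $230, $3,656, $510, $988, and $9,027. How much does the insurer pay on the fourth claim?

$494

Claim 1 ($230): fully absorbed by the deductible. Cost to member: $230. OOP to date $230. Insurer: $230 − $230 = $0.
Claim 2 ($3,656): $770 finishes the deductible; $2,886 goes to coinsurance; coinsurance $2,886 × 50% = $1,443. Cost to member: $2,213. OOP to date $2,443. Insurer: $3,656 − $2,213 = $1,443.
Claim 3 ($510): deductible met; 50% of $510 = $255. Member owes $255 (running OOP $2,698). Insurer: $510 − $255 = $255.
Claim 4 ($988): deductible already satisfied, so member's share is 50% × $988 = $494. Member pays $494; OOP now $3,192. Insurer: $988 − $494 = $494.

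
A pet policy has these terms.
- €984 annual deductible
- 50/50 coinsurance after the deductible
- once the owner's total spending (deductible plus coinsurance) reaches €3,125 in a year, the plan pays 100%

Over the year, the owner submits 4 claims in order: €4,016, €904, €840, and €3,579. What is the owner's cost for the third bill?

Bill 1, €4,016: €984 to deductible, leaving €3,032; owner's 50% is €1,516. Cost to owner: €2,500. OOP to date €2,500.
Bill 2, €904: deductible already satisfied, so owner's share is 50% × €904 = €452. Owner pays €452; OOP now €2,952.
Bill 3, €840: deductible met; 50% of €840 = €420. That would push OOP to €3,372, over the €3,125 cap, so owner pays €3,125 − €2,952 = €173.

€173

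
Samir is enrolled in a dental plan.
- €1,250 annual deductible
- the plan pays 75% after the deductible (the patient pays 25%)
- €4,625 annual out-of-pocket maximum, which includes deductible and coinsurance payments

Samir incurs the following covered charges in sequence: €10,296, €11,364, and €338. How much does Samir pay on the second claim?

Claim 1 — €10,296: deductible takes €1,250, €9,046 remains; patient's 25% is €2,261.50. Cost to patient: €3,511.50. OOP to date €3,511.50.
Claim 2 — €11,364: deductible met; 25% of €11,364 = €2,841. That would push OOP to €6,352.50, over the €4,625 cap, so patient pays €4,625 − €3,511.50 = €1,113.50.

€1,113.50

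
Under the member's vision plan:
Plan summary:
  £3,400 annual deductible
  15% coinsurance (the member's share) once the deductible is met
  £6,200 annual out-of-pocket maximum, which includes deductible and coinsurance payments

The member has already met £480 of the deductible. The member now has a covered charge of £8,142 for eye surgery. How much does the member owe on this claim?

£3,703.30

Remaining deductible: £3,400 − £480 = £2,920.
After the £2,920 deductible portion, £8,142 − £2,920 = £5,222 is subject to coinsurance.
15% of £5,222 = £783.30 falls to the member.
Member responsibility before any cap: £2,920 + £783.30 = £3,703.30.
Total out-of-pocket so far would be £480 + £3,703.30 = £4,183.30, below the £6,200 cap — no reduction.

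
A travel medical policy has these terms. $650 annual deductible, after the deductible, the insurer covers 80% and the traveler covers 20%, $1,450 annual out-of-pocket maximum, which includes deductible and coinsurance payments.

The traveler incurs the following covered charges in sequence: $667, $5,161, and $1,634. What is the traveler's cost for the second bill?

$796.60

Claim 1 ($667): $650 finishes the deductible; $17 goes to coinsurance; 20% of $17 = $3.40. Traveler pays $653.40; OOP now $653.40.
Claim 2 ($5,161): deductible already satisfied, so traveler's share is 20% × $5,161 = $1,032.20. That would push OOP to $1,685.60, over the $1,450 cap, so traveler pays $1,450 − $653.40 = $796.60.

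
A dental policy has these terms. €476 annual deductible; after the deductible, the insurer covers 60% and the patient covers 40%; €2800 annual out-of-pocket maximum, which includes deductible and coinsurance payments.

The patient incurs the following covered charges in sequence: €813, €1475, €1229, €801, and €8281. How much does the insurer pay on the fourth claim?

€480.60

Bill 1, €813: deductible takes €476, €337 remains; 40% of €337 = €134.80. Patient pays €610.80; OOP now €610.80. Plan pays €813 − €610.80 = €202.20.
Bill 2, €1475: 40% coinsurance on €1475 = €590. Cost to patient: €590. OOP to date €1200.80. Plan pays €1475 − €590 = €885.
Bill 3, €1229: deductible already satisfied, so patient's share is 40% × €1229 = €491.60. Patient owes €491.60 (running OOP €1692.40). Plan pays €1229 − €491.60 = €737.40.
Bill 4, €801: 40% coinsurance on €801 = €320.40. Patient pays €320.40; OOP now €2012.80. Insurer: €801 − €320.40 = €480.60.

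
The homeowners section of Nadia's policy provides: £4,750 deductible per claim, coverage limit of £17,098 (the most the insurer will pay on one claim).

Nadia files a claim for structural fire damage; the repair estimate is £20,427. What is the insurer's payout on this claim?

Less the £4,750 deductible: £20,427 − £4,750 = £15,677.
That's under the £17,098 cap, so the insurer reimburses the full £15,677.

£15,677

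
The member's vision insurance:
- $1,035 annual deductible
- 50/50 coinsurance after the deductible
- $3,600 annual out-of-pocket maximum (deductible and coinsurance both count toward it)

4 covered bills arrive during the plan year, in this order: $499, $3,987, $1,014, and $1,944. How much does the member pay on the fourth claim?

$332.50

Claim 1 — $499: all of it applies to the deductible. Member pays $499; OOP now $499.
Claim 2 — $3,987: $536 finishes the deductible; $3,451 goes to coinsurance; member's 50% is $1,725.50. Member owes $2,261.50 (running OOP $2,760.50).
Claim 3 — $1,014: deductible met; 50% of $1,014 = $507. Member owes $507 (running OOP $3,267.50).
Claim 4 — $1,944: 50% coinsurance on $1,944 = $972. Adding that to $3,267.50 gives $4,239.50, past the $3,600 cap; member pays only $3,600 − $3,267.50 = $332.50.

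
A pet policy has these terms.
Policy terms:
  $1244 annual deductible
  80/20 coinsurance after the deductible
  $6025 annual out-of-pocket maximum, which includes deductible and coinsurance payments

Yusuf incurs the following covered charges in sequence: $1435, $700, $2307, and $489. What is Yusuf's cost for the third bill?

Claim 1 ($1435): $1244 to deductible, leaving $191; 20% of $191 = $38.20. Cost to owner: $1282.20. OOP to date $1282.20.
Claim 2 ($700): deductible met; 20% of $700 = $140. Owner owes $140 (running OOP $1422.20).
Claim 3 ($2307): 20% coinsurance on $2307 = $461.40. Owner pays $461.40; OOP now $1883.60.

$461.40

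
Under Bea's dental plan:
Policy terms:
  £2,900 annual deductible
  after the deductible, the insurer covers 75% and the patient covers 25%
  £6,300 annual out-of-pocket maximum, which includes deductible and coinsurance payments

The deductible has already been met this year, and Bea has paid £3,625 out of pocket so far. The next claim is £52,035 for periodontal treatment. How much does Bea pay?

With the deductible met, the entire £52,035 is subject to coinsurance.
Patient's 25% share of £52,035 is £13,008.75.
Year-to-date out-of-pocket would reach £3,625 + £13,008.75 = £16,633.75, above the £6,300 maximum, so the patient pays only £6,300 − £3,625 = £2,675.

£2,675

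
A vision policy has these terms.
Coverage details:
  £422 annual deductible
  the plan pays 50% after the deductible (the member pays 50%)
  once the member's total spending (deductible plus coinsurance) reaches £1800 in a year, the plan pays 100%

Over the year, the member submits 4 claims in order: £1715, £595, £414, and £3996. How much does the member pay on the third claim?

£207

Bill 1, £1715: deductible takes £422, £1293 remains; member's 50% is £646.50. Member owes £1068.50 (running OOP £1068.50).
Bill 2, £595: deductible met; 50% of £595 = £297.50. Member owes £297.50 (running OOP £1366).
Bill 3, £414: 50% coinsurance on £414 = £207. Member owes £207 (running OOP £1573).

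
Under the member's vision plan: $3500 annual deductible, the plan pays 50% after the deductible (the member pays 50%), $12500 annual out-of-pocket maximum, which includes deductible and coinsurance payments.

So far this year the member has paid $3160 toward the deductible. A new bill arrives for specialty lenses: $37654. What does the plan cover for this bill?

$28314

Deductible still to meet: $3500 − $3160 = $340.
The remaining $37314 (= $37654 − $340) moves to coinsurance.
50% of $37314 = $18657 falls to the member.
That puts the member's cost at $340 + $18657 = $18997 before any cap.
Adding $18997 to the $3160 already spent would give $22157, which exceeds the $12500 cap; the member pays just $12500 − $3160 = $9340.
The plan picks up $37654 − $9340 = $28314.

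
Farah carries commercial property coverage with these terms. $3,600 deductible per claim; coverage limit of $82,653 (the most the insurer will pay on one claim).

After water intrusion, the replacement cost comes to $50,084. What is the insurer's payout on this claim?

Less the $3,600 deductible: $50,084 − $3,600 = $46,484.
$46,484 ≤ $82,653, so the limit doesn't bind; insurer pays $46,484.

$46,484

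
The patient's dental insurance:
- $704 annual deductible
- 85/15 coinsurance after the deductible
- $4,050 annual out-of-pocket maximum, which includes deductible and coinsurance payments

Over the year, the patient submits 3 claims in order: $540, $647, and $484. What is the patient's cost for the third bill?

$72.60

#1 ($540): all of it applies to the deductible. Cost to patient: $540. OOP to date $540.
#2 ($647): $164 to deductible, leaving $483; coinsurance $483 × 15% = $72.45. Patient pays $236.45; OOP now $776.45.
#3 ($484): deductible met; 15% of $484 = $72.60. Patient pays $72.60; OOP now $849.05.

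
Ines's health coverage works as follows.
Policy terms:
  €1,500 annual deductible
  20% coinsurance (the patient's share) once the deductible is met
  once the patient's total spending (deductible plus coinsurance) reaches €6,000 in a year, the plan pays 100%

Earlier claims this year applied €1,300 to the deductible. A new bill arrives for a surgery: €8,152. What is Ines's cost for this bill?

€1,300 of the €1,500 deductible is already met, leaving €200.
After the €200 deductible portion, €8,152 − €200 = €7,952 is subject to coinsurance.
Patient's 20% share of €7,952 is €1,590.40.
That puts the patient's cost at €200 + €1,590.40 = €1,790.40 before any cap.
Cumulative spending €1,300 + €1,790.40 = €3,090.40 stays under the €6,000 maximum.

€1,790.40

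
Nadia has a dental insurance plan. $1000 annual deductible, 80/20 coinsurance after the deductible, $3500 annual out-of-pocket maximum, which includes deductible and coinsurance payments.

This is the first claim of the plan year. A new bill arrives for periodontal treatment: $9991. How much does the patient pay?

Deductible not yet touched, so the first $1000 of the bill goes to the deductible.
That leaves $9991 − $1000 = $8991 for coinsurance.
Coinsurance: $8991 × 20% = $1798.20.
That puts the patient's cost at $1000 + $1798.20 = $2798.20 before any cap.
Total out-of-pocket so far would be $0 + $2798.20 = $2798.20, below the $3500 cap — no reduction.

$2798.20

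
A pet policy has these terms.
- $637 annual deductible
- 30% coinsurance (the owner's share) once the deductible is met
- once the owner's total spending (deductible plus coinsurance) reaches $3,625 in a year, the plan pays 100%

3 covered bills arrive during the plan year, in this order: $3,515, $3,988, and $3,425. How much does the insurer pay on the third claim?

$2,496.80

#1 ($3,515): $637 finishes the deductible; $2,878 goes to coinsurance; coinsurance $2,878 × 30% = $863.40. Owner pays $1,500.40; OOP now $1,500.40. Plan pays $3,515 − $1,500.40 = $2,014.60.
#2 ($3,988): deductible met; 30% of $3,988 = $1,196.40. Owner owes $1,196.40 (running OOP $2,696.80). Plan pays $3,988 − $1,196.40 = $2,791.60.
#3 ($3,425): deductible already satisfied, so owner's share is 30% × $3,425 = $1,027.50. OOP would hit $3,724.30 > $3,625, so the cap limits the owner to $3,625 − $2,696.80 = $928.20. Insurer: $3,425 − $928.20 = $2,496.80.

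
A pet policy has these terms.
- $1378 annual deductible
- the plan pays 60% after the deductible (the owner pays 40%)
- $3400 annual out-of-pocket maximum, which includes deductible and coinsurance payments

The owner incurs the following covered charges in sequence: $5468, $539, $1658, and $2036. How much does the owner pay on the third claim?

Claim 1 ($5468): $1378 to deductible, leaving $4090; owner's 40% is $1636. Cost to owner: $3014. OOP to date $3014.
Claim 2 ($539): deductible met; 40% of $539 = $215.60. Cost to owner: $215.60. OOP to date $3229.60.
Claim 3 ($1658): deductible met; 40% of $1658 = $663.20. OOP would hit $3892.80 > $3400, so the cap limits the owner to $3400 − $3229.60 = $170.40.

$170.40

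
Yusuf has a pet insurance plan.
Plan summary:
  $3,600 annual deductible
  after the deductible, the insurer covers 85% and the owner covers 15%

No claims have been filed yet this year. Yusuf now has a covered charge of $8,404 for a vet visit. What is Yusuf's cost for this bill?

$4,320.60

Nothing has been paid toward the $3,600 deductible, so the first $3,600 of this charge is applied there.
The remaining $4,804 (= $8,404 − $3,600) moves to coinsurance.
Owner's 15% share of $4,804 is $720.60.
Owner responsibility: $3,600 + $720.60 = $4,320.60.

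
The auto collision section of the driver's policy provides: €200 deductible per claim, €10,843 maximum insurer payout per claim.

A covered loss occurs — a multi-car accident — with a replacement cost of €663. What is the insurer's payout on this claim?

After the deductible, €663 − €200 = €463 remains.
That's under the €10,843 cap, so the insurer reimburses the full €463.

€463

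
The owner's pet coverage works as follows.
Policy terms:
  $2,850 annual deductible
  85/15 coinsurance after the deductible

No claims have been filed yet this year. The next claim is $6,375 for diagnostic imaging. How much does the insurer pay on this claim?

$2,996.25

Nothing has been paid toward the $2,850 deductible, so the first $2,850 of this charge is applied there.
That leaves $6,375 − $2,850 = $3,525 for coinsurance.
15% of $3,525 = $528.75 falls to the owner.
Owner responsibility: $2,850 + $528.75 = $3,378.75.
The plan picks up $6,375 − $3,378.75 = $2,996.25.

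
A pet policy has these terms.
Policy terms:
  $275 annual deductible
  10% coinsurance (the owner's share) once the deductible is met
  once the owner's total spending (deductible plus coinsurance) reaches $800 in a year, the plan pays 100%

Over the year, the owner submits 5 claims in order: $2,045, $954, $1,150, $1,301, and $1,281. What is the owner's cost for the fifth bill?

$7.50

#1 ($2,045): deductible takes $275, $1,770 remains; coinsurance $1,770 × 10% = $177. Cost to owner: $452. OOP to date $452.
#2 ($954): deductible met; 10% of $954 = $95.40. Cost to owner: $95.40. OOP to date $547.40.
#3 ($1,150): deductible already satisfied, so owner's share is 10% × $1,150 = $115. Owner owes $115 (running OOP $662.40).
#4 ($1,301): deductible met; 10% of $1,301 = $130.10. Owner pays $130.10; OOP now $792.50.
#5 ($1,281): deductible met; 10% of $1,281 = $128.10. OOP would hit $920.60 > $800, so the cap limits the owner to $800 − $792.50 = $7.50.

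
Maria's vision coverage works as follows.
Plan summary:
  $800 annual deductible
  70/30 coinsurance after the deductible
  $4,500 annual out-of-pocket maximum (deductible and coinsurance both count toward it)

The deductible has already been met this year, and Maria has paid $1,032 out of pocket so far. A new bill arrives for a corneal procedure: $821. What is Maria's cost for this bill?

$246.30

With the deductible met, the entire $821 is subject to coinsurance.
Member's 30% share of $821 is $246.30.
Year-to-date out-of-pocket becomes $1,032 + $246.30 = $1,278.30, still under the $4,500 maximum, so no cap applies.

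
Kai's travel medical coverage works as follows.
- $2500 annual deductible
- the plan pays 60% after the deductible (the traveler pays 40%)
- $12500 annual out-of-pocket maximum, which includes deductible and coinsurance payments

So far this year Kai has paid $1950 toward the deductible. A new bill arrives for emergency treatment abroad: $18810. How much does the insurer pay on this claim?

Deductible still to meet: $2500 − $1950 = $550.
After the $550 deductible portion, $18810 − $550 = $18260 is subject to coinsurance.
Coinsurance: $18260 × 40% = $7304.
So the traveler owes $550 + $7304 = $7854 before any cap.
Year-to-date out-of-pocket becomes $1950 + $7854 = $9804, still under the $12500 maximum, so no cap applies.
The insurer covers the remainder: $18810 − $7854 = $10956.

$10956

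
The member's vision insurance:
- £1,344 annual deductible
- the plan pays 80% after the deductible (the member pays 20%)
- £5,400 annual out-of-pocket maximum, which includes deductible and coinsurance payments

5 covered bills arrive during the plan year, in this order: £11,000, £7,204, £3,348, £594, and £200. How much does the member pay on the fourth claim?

Claim 1 — £11,000: deductible takes £1,344, £9,656 remains; 20% of £9,656 = £1,931.20. Member pays £3,275.20; OOP now £3,275.20.
Claim 2 — £7,204: 20% coinsurance on £7,204 = £1,440.80. Cost to member: £1,440.80. OOP to date £4,716.
Claim 3 — £3,348: 20% coinsurance on £3,348 = £669.60. Cost to member: £669.60. OOP to date £5,385.60.
Claim 4 — £594: deductible already satisfied, so member's share is 20% × £594 = £118.80. Adding that to £5,385.60 gives £5,504.40, past the £5,400 cap; member pays only £5,400 − £5,385.60 = £14.40.

£14.40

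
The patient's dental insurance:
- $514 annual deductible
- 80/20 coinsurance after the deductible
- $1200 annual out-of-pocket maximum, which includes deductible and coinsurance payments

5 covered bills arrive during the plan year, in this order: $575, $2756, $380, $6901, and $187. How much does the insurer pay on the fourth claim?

$6854.40

Claim 1 — $575: deductible takes $514, $61 remains; coinsurance $61 × 20% = $12.20. Cost to patient: $526.20. OOP to date $526.20. Insurer: $575 − $526.20 = $48.80.
Claim 2 — $2756: deductible already satisfied, so patient's share is 20% × $2756 = $551.20. Cost to patient: $551.20. OOP to date $1077.40. Plan pays $2756 − $551.20 = $2204.80.
Claim 3 — $380: deductible met; 20% of $380 = $76. Cost to patient: $76. OOP to date $1153.40. Plan pays $380 − $76 = $304.
Claim 4 — $6901: 20% coinsurance on $6901 = $1380.20. That would push OOP to $2533.60, over the $1200 cap, so patient pays $1200 − $1153.40 = $46.60. Insurer: $6901 − $46.60 = $6854.40.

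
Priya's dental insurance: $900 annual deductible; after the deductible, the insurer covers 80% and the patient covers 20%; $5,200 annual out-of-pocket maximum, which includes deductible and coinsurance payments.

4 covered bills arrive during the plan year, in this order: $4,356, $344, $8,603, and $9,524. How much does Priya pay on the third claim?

$1,720.60

Claim 1 — $4,356: deductible takes $900, $3,456 remains; 20% of $3,456 = $691.20. Patient pays $1,591.20; OOP now $1,591.20.
Claim 2 — $344: deductible met; 20% of $344 = $68.80. Cost to patient: $68.80. OOP to date $1,660.
Claim 3 — $8,603: deductible already satisfied, so patient's share is 20% × $8,603 = $1,720.60. Patient pays $1,720.60; OOP now $3,380.60.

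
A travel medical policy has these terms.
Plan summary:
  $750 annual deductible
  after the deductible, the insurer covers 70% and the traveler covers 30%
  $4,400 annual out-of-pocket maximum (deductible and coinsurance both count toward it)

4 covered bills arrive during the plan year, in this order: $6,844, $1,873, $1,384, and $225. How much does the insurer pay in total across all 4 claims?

Bill 1, $6,844: $750 to deductible, leaving $6,094; coinsurance $6,094 × 30% = $1,828.20. Traveler pays $2,578.20; OOP now $2,578.20. Plan pays $6,844 − $2,578.20 = $4,265.80.
Bill 2, $1,873: deductible already satisfied, so traveler's share is 30% × $1,873 = $561.90. Cost to traveler: $561.90. OOP to date $3,140.10. Insurer: $1,873 − $561.90 = $1,311.10.
Bill 3, $1,384: deductible met; 30% of $1,384 = $415.20. Traveler pays $415.20; OOP now $3,555.30. Plan pays $1,384 − $415.20 = $968.80.
Bill 4, $225: deductible already satisfied, so traveler's share is 30% × $225 = $67.50. Cost to traveler: $67.50. OOP to date $3,622.80. Plan pays $225 − $67.50 = $157.50.
Insurer total: $4,265.80 + $1,311.10 + $968.80 + $157.50 = $6,703.20.

$6,703.20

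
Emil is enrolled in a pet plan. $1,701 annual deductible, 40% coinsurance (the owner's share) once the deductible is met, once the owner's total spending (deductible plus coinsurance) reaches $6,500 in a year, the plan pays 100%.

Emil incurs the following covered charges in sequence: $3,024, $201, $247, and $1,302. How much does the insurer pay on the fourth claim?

Claim 1 ($3,024): $1,701 to deductible, leaving $1,323; coinsurance $1,323 × 40% = $529.20. Cost to owner: $2,230.20. OOP to date $2,230.20. Insurer: $3,024 − $2,230.20 = $793.80.
Claim 2 ($201): deductible met; 40% of $201 = $80.40. Owner owes $80.40 (running OOP $2,310.60). Insurer: $201 − $80.40 = $120.60.
Claim 3 ($247): deductible met; 40% of $247 = $98.80. Owner owes $98.80 (running OOP $2,409.40). Insurer: $247 − $98.80 = $148.20.
Claim 4 ($1,302): deductible met; 40% of $1,302 = $520.80. Owner pays $520.80; OOP now $2,930.20. Insurer: $1,302 − $520.80 = $781.20.

$781.20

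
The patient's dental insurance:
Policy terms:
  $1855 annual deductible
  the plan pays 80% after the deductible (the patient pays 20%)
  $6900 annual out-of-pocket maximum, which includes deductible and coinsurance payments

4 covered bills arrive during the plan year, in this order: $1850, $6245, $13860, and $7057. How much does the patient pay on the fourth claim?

$1025

Claim 1 ($1850): fully absorbed by the deductible. Patient owes $1850 (running OOP $1850).
Claim 2 ($6245): $5 to deductible, leaving $6240; 20% of $6240 = $1248. Cost to patient: $1253. OOP to date $3103.
Claim 3 ($13860): 20% coinsurance on $13860 = $2772. Patient owes $2772 (running OOP $5875).
Claim 4 ($7057): deductible met; 20% of $7057 = $1411.40. That would push OOP to $7286.40, over the $6900 cap, so patient pays $6900 − $5875 = $1025.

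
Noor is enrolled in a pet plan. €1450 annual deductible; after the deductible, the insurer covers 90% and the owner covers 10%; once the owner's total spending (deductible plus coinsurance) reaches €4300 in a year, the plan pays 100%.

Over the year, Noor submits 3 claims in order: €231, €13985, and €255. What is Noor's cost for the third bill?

Claim 1 (€231): all of it applies to the deductible. Owner pays €231; OOP now €231.
Claim 2 (€13985): deductible takes €1219, €12766 remains; owner's 10% is €1276.60. Cost to owner: €2495.60. OOP to date €2726.60.
Claim 3 (€255): deductible met; 10% of €255 = €25.50. Owner pays €25.50; OOP now €2752.10.

€25.50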